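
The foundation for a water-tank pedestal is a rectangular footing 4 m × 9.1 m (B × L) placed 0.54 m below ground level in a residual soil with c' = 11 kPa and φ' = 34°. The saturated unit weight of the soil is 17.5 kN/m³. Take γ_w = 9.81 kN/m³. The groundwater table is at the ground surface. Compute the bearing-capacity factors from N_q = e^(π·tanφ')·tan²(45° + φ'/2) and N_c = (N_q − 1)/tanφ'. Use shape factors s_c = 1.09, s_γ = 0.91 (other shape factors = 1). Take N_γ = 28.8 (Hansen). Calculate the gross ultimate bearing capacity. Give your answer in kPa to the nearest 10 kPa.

tan34° = 0.6745, so N_q = e^(π×0.6745)·tan²(62°) = 8.323 × 3.537 = 29.44.
N_c = (29.44 − 1)/tan34° = 42.16.
Water table at ground surface, so effective unit weight γ' = 17.5 − 9.81 = 7.69 kN/m³ is used throughout; overburden q = 7.69 × 0.54 = 4.1526 kPa; the same γ' applies in the ½γBN_γ term.
Cohesion term c·N_c·s_c = 11 × 42.164 × 1.09 = 505.54 kPa; surcharge term q·N_q = 4.1526 × 29.44 = 122.25 kPa; self-weight term 0.5·γ·B·N_γ·s_γ = 0.5 × 7.69 × 4 × 28.8 × 0.91 = 403.08 kPa.
q_ult = 505.54 + 122.25 + 403.08 = 1030.9 kPa.

q_ult ≈ 1030 kPa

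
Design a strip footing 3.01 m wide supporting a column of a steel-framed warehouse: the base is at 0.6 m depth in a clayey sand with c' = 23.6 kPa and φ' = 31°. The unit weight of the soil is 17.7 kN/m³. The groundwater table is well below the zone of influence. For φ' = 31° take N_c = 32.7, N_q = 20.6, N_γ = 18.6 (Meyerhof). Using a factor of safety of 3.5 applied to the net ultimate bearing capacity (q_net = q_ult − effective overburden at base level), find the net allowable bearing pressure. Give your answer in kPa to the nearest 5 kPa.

Overburden at base level: q = 17.7 × 0.6 = 10.62 kPa.
Cohesion term c·N_c = 23.6 × 32.7 = 771.72 kPa; surcharge term q·N_q = 10.62 × 20.6 = 218.77 kPa; self-weight term 0.5·γ·B·N_γ = 0.5 × 17.7 × 3.01 × 18.6 = 495.48 kPa.
q_ult = 771.72 + 218.77 + 495.48 = 1486 kPa.
Net ultimate: q_net = 1486 − 10.62 = 1475.3 kPa.
q_all(net) = 1475.3 / 3.5 = 421.53 kPa.

q_all(net) ≈ 420 kPa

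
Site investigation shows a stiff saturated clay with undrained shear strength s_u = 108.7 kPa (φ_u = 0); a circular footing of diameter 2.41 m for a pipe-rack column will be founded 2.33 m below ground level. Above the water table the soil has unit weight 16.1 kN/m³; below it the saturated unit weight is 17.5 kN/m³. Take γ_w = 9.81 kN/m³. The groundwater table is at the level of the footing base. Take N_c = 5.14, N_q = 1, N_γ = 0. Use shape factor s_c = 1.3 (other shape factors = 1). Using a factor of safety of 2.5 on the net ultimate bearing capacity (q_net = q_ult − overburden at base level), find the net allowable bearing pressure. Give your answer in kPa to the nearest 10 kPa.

Overburden at base level: q = 16.1 × 2.33 = 37.513 kPa.
Cohesion term c·N_c·s_c = 108.7 × 5.14 × 1.3 = 726.33 kPa; surcharge term q·N_q = 37.513 × 1 = 37.513 kPa.
q_ult = 726.33 + 37.513 = 763.85 kPa.
q_net = 763.85 − 37.513 = 726.33 kPa.
q_all(net) = 726.33 / 2.5 = 290.53 kPa.

q_all(net) ≈ 290 kPa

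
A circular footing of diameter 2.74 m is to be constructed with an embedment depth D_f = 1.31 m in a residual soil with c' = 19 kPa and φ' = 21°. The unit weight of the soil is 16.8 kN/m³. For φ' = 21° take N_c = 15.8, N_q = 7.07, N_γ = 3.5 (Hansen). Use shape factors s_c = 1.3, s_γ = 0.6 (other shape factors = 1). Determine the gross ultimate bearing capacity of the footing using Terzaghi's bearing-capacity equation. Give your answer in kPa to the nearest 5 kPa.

q_ult ≈ 595 kPa

q = γ·D_f = 16.8 × 1.31 = 22.008 kPa.
c·N_c·s_c = 19 × 15.8 × 1.3 = 390.26 kPa
q·N_q = 22.008 × 7.07 = 155.6 kPa
0.5·γ·B·N_γ·s_γ = 0.5 × 16.8 × 2.74 × 3.5 × 0.6 = 48.334 kPa
q_ult = 390.26 + 155.6 + 48.334 = 594.19 kPa.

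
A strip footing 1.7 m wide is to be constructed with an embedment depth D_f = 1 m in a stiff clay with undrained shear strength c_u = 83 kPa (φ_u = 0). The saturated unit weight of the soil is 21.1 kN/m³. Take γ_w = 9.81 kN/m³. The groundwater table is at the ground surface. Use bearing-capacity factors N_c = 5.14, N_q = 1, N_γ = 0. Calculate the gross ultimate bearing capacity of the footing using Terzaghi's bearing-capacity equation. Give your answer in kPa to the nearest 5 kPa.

q_ult ≈ 440 kPa

Water table at ground surface, so effective unit weight γ' = 21.1 − 9.81 = 11.29 kN/m³ is used throughout; overburden q = 11.29 × 1 = 11.29 kPa.
Cohesion term c·N_c = 83 × 5.14 = 426.62 kPa; surcharge term q·N_q = 11.29 × 1 = 11.29 kPa.
q_ult = 426.62 + 11.29 = 437.91 kPa.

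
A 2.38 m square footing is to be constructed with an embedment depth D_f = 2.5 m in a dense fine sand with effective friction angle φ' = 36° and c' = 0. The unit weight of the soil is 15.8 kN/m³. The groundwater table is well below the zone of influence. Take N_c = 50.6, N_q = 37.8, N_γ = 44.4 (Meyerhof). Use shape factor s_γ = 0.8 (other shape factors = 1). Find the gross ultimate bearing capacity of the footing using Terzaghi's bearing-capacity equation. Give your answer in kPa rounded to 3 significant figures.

Overburden at base level: q = 15.8 × 2.5 = 39.5 kPa.
Surcharge term q·N_q = 39.5 × 37.8 = 1493.1 kPa; self-weight term 0.5·γ·B·N_γ·s_γ = 0.5 × 15.8 × 2.38 × 44.4 × 0.8 = 667.85 kPa.
q_ult = 1493.1 + 667.85 = 2160.9 kPa.

q_ult ≈ 2160 kPa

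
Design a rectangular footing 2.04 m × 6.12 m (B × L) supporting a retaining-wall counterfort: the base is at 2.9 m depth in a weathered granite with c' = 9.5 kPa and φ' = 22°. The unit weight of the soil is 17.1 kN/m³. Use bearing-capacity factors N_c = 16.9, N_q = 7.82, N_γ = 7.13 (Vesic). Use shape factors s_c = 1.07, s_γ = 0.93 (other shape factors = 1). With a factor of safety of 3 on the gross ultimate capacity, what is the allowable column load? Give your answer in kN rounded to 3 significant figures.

P_all ≈ 2810 kN

q = γ·D_f = 17.1 × 2.9 = 49.59 kPa.
c·N_c·s_c = 9.5 × 16.9 × 1.07 = 171.79 kPa
q·N_q = 49.59 × 7.82 = 387.79 kPa
0.5·γ·B·N_γ·s_γ = 0.5 × 17.1 × 2.04 × 7.13 × 0.93 = 115.66 kPa
q_ult = 171.79 + 387.79 + 115.66 = 675.24 kPa.
Gross allowable pressure q_all = 675.24 / 3 = 225.08 kPa.
Footing area = 12.4848 m², so allowable column load = 225.08 × 12.4848 = 2810.1 kN.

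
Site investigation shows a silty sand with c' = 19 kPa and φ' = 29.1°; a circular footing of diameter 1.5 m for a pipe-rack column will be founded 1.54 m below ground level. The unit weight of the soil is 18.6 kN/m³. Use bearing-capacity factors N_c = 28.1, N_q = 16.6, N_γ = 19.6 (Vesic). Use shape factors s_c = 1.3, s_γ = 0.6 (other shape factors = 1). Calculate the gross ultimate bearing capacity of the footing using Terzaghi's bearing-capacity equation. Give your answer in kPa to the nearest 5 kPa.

q_ult ≈ 1335 kPa

q = γ·D_f = 18.6 × 1.54 = 28.644 kPa.
c·N_c·s_c = 19 × 28.1 × 1.3 = 694.07 kPa
q·N_q = 28.644 × 16.6 = 475.49 kPa
0.5·γ·B·N_γ·s_γ = 0.5 × 18.6 × 1.5 × 19.6 × 0.6 = 164.05 kPa
q_ult = 694.07 + 475.49 + 164.05 = 1333.6 kPa.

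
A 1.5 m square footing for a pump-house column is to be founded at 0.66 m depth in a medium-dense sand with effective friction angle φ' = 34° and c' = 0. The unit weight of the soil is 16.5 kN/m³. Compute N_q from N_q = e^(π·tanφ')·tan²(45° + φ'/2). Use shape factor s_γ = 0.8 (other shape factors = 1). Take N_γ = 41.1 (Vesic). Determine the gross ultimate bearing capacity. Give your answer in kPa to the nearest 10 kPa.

tan34° = 0.6745, so N_q = e^(π×0.6745)·tan²(62°) = 8.323 × 3.537 = 29.44.
Overburden at base level: q = 16.5 × 0.66 = 10.89 kPa.
Surcharge term q·N_q = 10.89 × 29.44 = 320.6 kPa; self-weight term 0.5·γ·B·N_γ·s_γ = 0.5 × 16.5 × 1.5 × 41.1 × 0.8 = 406.89 kPa.
q_ult = 320.6 + 406.89 = 727.49 kPa.

q_ult ≈ 730 kPa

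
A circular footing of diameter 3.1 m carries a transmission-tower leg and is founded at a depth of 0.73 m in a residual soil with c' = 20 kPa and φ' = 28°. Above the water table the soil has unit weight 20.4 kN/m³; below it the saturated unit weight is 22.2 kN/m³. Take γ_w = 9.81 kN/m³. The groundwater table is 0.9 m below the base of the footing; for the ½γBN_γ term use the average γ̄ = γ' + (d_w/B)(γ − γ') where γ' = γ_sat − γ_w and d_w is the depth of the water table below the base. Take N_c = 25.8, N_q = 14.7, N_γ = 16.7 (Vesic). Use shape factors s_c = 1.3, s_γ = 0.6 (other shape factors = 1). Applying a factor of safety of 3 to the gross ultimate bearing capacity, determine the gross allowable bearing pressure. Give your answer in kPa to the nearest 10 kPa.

Effective surcharge at the founding depth q = γ·D_f = 20.4 × 0.73 = 14.892 kPa.
With d_w = 0.9 m < B, γ̄ = 12.39 + (0.9/3.1) × (20.4 − 12.39) = 14.715 kN/m³.
q_ult = c·N_c·s_c + q·N_q + 0.5·γ·B·N_γ·s_γ
     = 20 × 25.8 × 1.3 + 14.892 × 14.7 + 0.5 × 14.715 × 3.1 × 16.7 × 0.6
     = 670.8 + 218.91 + 228.55 = 1118.3 kPa.
q_all = q_ult / FS = 1118.3 / 3 = 372.75 kPa.

q_all ≈ 370 kPa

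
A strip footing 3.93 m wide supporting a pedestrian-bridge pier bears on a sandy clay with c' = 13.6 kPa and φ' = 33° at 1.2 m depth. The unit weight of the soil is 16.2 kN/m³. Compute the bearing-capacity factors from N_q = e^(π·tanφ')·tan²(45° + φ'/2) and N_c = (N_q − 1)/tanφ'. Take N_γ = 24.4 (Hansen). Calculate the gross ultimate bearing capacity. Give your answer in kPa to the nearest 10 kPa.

tan33° = 0.6494, so N_q = e^(π×0.6494)·tan²(61.5°) = 7.692 × 3.392 = 26.09.
N_c = (26.09 − 1)/tan33° = 38.64.
Overburden at base level: q = 16.2 × 1.2 = 19.44 kPa.
Cohesion term c·N_c = 13.6 × 38.638 = 525.48 kPa; surcharge term q·N_q = 19.44 × 26.092 = 507.23 kPa; self-weight term 0.5·γ·B·N_γ = 0.5 × 16.2 × 3.93 × 24.4 = 776.73 kPa.
q_ult = 525.48 + 507.23 + 776.73 = 1809.4 kPa.

q_ult ≈ 1810 kPa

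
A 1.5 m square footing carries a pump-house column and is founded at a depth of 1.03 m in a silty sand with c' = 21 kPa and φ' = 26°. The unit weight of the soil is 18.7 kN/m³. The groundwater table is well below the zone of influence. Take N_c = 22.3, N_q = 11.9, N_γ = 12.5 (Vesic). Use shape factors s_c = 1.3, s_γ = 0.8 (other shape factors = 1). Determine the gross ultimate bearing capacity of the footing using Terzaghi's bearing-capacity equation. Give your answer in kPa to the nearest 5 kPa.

Overburden at base level: q = 18.7 × 1.03 = 19.261 kPa.
Cohesion term c·N_c·s_c = 21 × 22.3 × 1.3 = 608.79 kPa; surcharge term q·N_q = 19.261 × 11.9 = 229.21 kPa; self-weight term 0.5·γ·B·N_γ·s_γ = 0.5 × 18.7 × 1.5 × 12.5 × 0.8 = 140.25 kPa.
q_ult = 608.79 + 229.21 + 140.25 = 978.25 kPa.

q_ult ≈ 980 kPa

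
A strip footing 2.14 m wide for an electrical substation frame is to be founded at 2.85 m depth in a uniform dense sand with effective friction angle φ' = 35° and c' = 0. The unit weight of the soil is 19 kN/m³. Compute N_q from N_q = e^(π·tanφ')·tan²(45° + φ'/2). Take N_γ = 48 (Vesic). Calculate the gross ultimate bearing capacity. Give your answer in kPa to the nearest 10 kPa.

tan35° = 0.7002, so N_q = e^(π×0.7002)·tan²(62.5°) = 9.023 × 3.69 = 33.3.
q = γ·D_f = 19 × 2.85 = 54.15 kPa.
q·N_q = 54.15 × 33.296 = 1803 kPa
0.5·γ·B·N_γ = 0.5 × 19 × 2.14 × 48 = 975.84 kPa
q_ult = 1803 + 975.84 = 2778.8 kPa.

q_ult ≈ 2780 kPa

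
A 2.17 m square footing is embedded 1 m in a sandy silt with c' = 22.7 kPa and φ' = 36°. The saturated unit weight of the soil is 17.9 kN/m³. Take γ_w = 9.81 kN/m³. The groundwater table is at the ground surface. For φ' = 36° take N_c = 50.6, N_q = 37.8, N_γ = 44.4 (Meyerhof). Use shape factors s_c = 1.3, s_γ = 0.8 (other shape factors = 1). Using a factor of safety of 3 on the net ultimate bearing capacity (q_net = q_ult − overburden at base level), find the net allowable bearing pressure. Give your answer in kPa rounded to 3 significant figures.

With the water table at the surface the whole profile is submerged: γ' = 17.9 − 9.81 = 8.09 kN/m³, so q = γ'·D_f = 8.09 kPa; the same γ' applies in the ½γBN_γ term.
q_ult = c·N_c·s_c + q·N_q + 0.5·γ·B·N_γ·s_γ
     = 22.7 × 50.6 × 1.3 + 8.09 × 37.8 + 0.5 × 8.09 × 2.17 × 44.4 × 0.8
     = 1493.2 + 305.8 + 311.78 = 2110.8 kPa.
q_net = 2110.8 − 8.09 = 2102.7 kPa.
q_all(net) = 2102.7 / 3 = 700.9 kPa.

q_all(net) ≈ 701 kPa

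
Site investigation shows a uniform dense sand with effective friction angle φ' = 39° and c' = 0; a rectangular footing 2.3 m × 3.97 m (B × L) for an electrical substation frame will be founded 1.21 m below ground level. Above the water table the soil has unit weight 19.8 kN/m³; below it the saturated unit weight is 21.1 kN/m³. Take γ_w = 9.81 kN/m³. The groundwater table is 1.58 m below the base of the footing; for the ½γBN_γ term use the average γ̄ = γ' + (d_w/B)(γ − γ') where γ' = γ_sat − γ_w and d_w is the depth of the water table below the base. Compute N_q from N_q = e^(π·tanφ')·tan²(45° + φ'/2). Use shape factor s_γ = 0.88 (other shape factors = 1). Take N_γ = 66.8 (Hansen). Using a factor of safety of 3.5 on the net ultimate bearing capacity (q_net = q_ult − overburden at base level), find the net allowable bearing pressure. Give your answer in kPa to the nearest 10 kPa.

q_all(net) ≈ 710 kPa

N_q = e^(π·tan39°)·tan²(64.5°) = 55.96.
Overburden at base level: q = 19.8 × 1.21 = 23.958 kPa.
The water table is 1.58 m below the base (< B = 2.3 m), so the ½γBN_γ term uses γ̄ = γ' + (d_w/B)(γ − γ') = 11.29 + (1.58/2.3)(19.8 − 11.29) = 17.136 kN/m³.
Surcharge term q·N_q = 23.958 × 55.957 = 1340.6 kPa; self-weight term 0.5·γ·B·N_γ·s_γ = 0.5 × 17.136 × 2.3 × 66.8 × 0.88 = 1158.4 kPa.
q_ult = 1340.6 + 1158.4 = 2499 kPa.
q_net = 2499 − 23.958 = 2475.1 kPa.
q_all(net) = 2475.1 / 3.5 = 707.17 kPa.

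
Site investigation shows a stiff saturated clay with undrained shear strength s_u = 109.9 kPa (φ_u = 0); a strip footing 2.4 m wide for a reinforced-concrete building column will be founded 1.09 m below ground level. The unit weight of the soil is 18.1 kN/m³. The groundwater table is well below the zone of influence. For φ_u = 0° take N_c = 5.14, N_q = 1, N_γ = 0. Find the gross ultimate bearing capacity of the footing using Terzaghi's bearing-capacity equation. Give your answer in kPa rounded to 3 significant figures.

q_ult ≈ 585 kPa

Overburden at base level: q = 18.1 × 1.09 = 19.729 kPa.
Cohesion term c·N_c = 109.9 × 5.14 = 564.89 kPa; surcharge term q·N_q = 19.729 × 1 = 19.729 kPa.
q_ult = 564.89 + 19.729 = 584.62 kPa.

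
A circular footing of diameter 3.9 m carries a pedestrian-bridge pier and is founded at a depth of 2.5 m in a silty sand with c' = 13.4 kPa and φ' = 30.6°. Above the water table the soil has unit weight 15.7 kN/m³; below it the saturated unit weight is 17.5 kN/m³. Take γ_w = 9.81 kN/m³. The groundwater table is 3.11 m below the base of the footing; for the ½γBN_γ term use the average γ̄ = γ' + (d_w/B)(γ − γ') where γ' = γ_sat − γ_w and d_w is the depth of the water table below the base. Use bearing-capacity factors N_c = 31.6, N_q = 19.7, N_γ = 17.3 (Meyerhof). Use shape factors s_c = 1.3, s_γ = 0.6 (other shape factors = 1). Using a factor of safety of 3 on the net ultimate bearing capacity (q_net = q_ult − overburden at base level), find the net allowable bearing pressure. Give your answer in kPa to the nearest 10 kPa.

Overburden at base level: q = 15.7 × 2.5 = 39.25 kPa.
The water table is 3.11 m below the base (< B = 3.9 m), so the ½γBN_γ term uses γ̄ = γ' + (d_w/B)(γ − γ') = 7.69 + (3.11/3.9)(15.7 − 7.69) = 14.077 kN/m³.
Cohesion term c·N_c·s_c = 13.4 × 31.6 × 1.3 = 550.47 kPa; surcharge term q·N_q = 39.25 × 19.7 = 773.23 kPa; self-weight term 0.5·γ·B·N_γ·s_γ = 0.5 × 14.077 × 3.9 × 17.3 × 0.6 = 284.94 kPa.
q_ult = 550.47 + 773.23 + 284.94 = 1608.6 kPa.
q_net = 1608.6 − 39.25 = 1569.4 kPa.
q_all(net) = 1569.4 / 3 = 523.13 kPa.

q_all(net) ≈ 520 kPa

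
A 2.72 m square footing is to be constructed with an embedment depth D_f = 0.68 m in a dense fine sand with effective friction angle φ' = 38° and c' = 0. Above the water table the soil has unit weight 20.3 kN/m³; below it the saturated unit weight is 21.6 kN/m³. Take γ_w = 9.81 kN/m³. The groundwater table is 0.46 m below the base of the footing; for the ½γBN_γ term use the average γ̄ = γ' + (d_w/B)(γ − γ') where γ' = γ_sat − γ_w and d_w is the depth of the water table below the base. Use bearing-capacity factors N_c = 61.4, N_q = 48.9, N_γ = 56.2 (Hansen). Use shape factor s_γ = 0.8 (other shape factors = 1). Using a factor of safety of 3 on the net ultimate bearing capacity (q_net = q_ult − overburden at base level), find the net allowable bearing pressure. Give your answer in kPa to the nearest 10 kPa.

Overburden at base level: q = 20.3 × 0.68 = 13.804 kPa.
The water table is 0.46 m below the base (< B = 2.72 m), so the ½γBN_γ term uses γ̄ = γ' + (d_w/B)(γ − γ') = 11.79 + (0.46/2.72)(20.3 − 11.79) = 13.229 kN/m³.
Surcharge term q·N_q = 13.804 × 48.9 = 675.02 kPa; self-weight term 0.5·γ·B·N_γ·s_γ = 0.5 × 13.229 × 2.72 × 56.2 × 0.8 = 808.91 kPa.
q_ult = 675.02 + 808.91 = 1483.9 kPa.
q_net = 1483.9 − 13.804 = 1470.1 kPa.
q_all(net) = 1470.1 / 3 = 490.04 kPa.

q_all(net) ≈ 490 kPa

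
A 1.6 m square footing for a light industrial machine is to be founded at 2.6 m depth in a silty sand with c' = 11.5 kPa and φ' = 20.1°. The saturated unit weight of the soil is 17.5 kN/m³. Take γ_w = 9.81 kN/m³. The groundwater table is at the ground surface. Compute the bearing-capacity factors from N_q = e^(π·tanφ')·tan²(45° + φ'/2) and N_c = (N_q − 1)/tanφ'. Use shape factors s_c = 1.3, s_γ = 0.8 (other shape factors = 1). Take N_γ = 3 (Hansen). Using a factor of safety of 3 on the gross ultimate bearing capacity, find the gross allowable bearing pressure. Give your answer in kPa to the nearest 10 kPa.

N_q = e^(π·tan20.1°)·tan²(55.05°) = 6.46; N_c = (N_q − 1)/tanφ' = 14.93.
With the water table at the surface the whole profile is submerged: γ' = 17.5 − 9.81 = 7.69 kN/m³, so q = γ'·D_f = 19.994 kPa; the same γ' applies in the ½γBN_γ term.
q_ult = c·N_c·s_c + q·N_q + 0.5·γ·B·N_γ·s_γ
     = 11.5 × 14.929 × 1.3 + 19.994 × 6.4633 + 0.5 × 7.69 × 1.6 × 3 × 0.8
     = 223.19 + 129.23 + 14.765 = 367.18 kPa.
q_all = 367.18 / 3 = 122.39 kPa.

q_all ≈ 120 kPa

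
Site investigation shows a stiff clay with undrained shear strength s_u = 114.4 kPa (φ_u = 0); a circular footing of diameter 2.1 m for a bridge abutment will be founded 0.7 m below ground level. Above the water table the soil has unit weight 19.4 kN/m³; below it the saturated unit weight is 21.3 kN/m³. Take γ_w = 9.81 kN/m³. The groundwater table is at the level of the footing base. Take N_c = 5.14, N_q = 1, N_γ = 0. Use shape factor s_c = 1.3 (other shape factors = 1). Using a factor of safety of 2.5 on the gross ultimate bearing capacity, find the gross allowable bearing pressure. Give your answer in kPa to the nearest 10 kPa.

q_all ≈ 310 kPa

Overburden at base level: q = 19.4 × 0.7 = 13.58 kPa.
Cohesion term c·N_c·s_c = 114.4 × 5.14 × 1.3 = 764.42 kPa; surcharge term q·N_q = 13.58 × 1 = 13.58 kPa.
q_ult = 764.42 + 13.58 = 778 kPa.
q_all = 778 / 2.5 = 311.2 kPa.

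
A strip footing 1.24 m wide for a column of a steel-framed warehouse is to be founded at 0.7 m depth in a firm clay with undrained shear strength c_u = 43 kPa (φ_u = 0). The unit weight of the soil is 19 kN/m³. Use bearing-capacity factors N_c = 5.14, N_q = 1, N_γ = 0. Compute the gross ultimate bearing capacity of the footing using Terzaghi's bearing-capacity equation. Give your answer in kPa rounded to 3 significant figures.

q = γ·D_f = 19 × 0.7 = 13.3 kPa.
c·N_c = 43 × 5.14 = 221.02 kPa
q·N_q = 13.3 × 1 = 13.3 kPa
q_ult = 221.02 + 13.3 = 234.32 kPa.

q_ult ≈ 234 kPa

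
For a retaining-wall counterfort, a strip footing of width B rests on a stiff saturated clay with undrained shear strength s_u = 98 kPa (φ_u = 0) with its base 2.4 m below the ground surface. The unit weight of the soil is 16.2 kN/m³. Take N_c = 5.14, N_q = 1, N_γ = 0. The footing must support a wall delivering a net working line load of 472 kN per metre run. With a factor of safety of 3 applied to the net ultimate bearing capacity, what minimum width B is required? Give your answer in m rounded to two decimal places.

Effective surcharge at the founding depth q = γ·D_f = 16.2 × 2.4 = 38.88 kPa.
q_ult = c·N_c + q·N_q
     = 98 × 5.14 + 38.88 × 1
     = 503.72 + 38.88 = 542.6 kPa.
For φ = 0 the ½γBN_γ term vanishes, so q_ult is independent of B. q_net = 542.6 − 38.88 = 503.72 kPa; q_all(net) = 503.72/3 = 167.91 kPa.
Required width B = w / q_all(net) = 472 / 167.91 = 2.811 m.

B = 2.81 m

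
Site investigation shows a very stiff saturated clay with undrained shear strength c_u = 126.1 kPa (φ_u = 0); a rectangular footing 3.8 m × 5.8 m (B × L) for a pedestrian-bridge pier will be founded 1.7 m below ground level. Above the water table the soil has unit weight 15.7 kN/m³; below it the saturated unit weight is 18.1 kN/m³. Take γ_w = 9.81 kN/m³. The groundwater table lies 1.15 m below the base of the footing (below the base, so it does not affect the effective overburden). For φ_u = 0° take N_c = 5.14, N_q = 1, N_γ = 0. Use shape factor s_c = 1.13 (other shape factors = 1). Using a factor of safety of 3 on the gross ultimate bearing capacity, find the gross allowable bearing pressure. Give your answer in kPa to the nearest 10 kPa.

Overburden at base level: q = 15.7 × 1.7 = 26.69 kPa.
Cohesion term c·N_c·s_c = 126.1 × 5.14 × 1.13 = 732.41 kPa; surcharge term q·N_q = 26.69 × 1 = 26.69 kPa.
q_ult = 732.41 + 26.69 = 759.1 kPa.
q_all = 759.1 / 3 = 253.03 kPa.

q_all ≈ 250 kPa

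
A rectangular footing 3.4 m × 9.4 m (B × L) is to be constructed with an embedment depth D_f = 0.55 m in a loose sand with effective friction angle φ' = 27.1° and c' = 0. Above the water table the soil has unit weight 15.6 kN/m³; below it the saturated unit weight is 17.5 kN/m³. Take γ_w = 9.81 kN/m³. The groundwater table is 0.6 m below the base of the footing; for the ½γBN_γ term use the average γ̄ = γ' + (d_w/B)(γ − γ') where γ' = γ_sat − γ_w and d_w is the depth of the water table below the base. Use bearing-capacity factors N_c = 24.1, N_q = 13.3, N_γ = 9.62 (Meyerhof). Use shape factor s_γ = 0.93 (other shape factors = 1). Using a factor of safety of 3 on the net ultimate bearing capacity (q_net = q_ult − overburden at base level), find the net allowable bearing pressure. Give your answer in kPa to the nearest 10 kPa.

q = γ·D_f = 15.6 × 0.55 = 8.58 kPa.
γ' = 7.69 kN/m³; averaging over the depth B below the base, γ̄ = γ' + (d_w/B)(γ − γ') = 9.0859 kN/m³.
q·N_q = 8.58 × 13.3 = 114.11 kPa
0.5·γ·B·N_γ·s_γ = 0.5 × 9.0859 × 3.4 × 9.62 × 0.93 = 138.19 kPa
q_ult = 114.11 + 138.19 = 252.3 kPa.
q_net = 252.3 − 8.58 = 243.72 kPa.
q_all(net) = 243.72 / 3 = 81.241 kPa.

q_all(net) ≈ 80 kPa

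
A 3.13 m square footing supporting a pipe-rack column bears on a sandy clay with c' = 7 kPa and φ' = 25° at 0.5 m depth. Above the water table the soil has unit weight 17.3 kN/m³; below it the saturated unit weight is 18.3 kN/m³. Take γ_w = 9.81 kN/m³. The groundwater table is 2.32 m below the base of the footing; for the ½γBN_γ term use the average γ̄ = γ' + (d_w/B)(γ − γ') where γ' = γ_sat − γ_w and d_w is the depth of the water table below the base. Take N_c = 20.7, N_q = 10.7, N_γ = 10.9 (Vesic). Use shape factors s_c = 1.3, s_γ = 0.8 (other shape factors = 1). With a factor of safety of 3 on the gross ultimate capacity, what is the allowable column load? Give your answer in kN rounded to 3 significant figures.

Overburden at base level: q = 17.3 × 0.5 = 8.65 kPa.
The water table is 2.32 m below the base (< B = 3.13 m), so the ½γBN_γ term uses γ̄ = γ' + (d_w/B)(γ − γ') = 8.49 + (2.32/3.13)(17.3 − 8.49) = 15.02 kN/m³.
Cohesion term c·N_c·s_c = 7 × 20.7 × 1.3 = 188.37 kPa; surcharge term q·N_q = 8.65 × 10.7 = 92.555 kPa; self-weight term 0.5·γ·B·N_γ·s_γ = 0.5 × 15.02 × 3.13 × 10.9 × 0.8 = 204.98 kPa.
q_ult = 188.37 + 92.555 + 204.98 = 485.9 kPa.
Gross allowable pressure q_all = 485.9 / 3 = 161.97 kPa.
Footing area = 9.7969 m², so allowable column load = 161.97 × 9.7969 = 1586.8 kN.

P_all ≈ 1590 kN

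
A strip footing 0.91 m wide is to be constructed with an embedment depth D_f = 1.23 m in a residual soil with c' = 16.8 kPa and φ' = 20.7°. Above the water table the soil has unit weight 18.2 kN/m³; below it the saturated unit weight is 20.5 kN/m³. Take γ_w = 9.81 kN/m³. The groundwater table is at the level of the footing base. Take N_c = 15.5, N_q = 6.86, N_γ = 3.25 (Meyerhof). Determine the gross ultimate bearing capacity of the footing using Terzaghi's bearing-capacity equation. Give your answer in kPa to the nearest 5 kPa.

q = γ·D_f = 18.2 × 1.23 = 22.386 kPa.
For the ½γBN_γ term take γ' = 20.5 − 9.81 = 10.69 kN/m³ (soil below base is submerged).
c·N_c = 16.8 × 15.5 = 260.4 kPa
q·N_q = 22.386 × 6.86 = 153.57 kPa
0.5·γ·B·N_γ = 0.5 × 10.69 × 0.91 × 3.25 = 15.808 kPa
q_ult = 260.4 + 153.57 + 15.808 = 429.78 kPa.

q_ult ≈ 430 kPa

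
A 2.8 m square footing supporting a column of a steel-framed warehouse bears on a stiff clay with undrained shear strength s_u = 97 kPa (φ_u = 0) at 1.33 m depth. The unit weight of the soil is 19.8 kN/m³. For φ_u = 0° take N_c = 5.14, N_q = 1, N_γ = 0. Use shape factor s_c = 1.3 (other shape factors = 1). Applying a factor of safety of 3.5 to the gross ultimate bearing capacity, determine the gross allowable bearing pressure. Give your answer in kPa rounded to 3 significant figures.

Overburden at base level: q = 19.8 × 1.33 = 26.334 kPa.
Cohesion term c·N_c·s_c = 97 × 5.14 × 1.3 = 648.15 kPa; surcharge term q·N_q = 26.334 × 1 = 26.334 kPa.
q_ult = 648.15 + 26.334 = 674.49 kPa.
q_all = q_ult / FS = 674.49 / 3.5 = 192.71 kPa.

q_all ≈ 193 kPa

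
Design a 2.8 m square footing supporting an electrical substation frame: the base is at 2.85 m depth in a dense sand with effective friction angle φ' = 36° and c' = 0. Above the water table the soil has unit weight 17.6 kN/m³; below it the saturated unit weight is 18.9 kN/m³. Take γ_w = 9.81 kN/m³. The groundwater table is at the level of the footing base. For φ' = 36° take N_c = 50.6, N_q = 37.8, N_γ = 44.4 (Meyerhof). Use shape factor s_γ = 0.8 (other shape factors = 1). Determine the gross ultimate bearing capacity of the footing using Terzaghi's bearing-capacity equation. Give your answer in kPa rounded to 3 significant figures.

q_ult ≈ 2350 kPa

Overburden at base level: q = 17.6 × 2.85 = 50.16 kPa.
Below the base the soil is submerged, so the ½γBN_γ term uses γ' = 18.9 − 9.81 = 9.09 kN/m³.
Surcharge term q·N_q = 50.16 × 37.8 = 1896 kPa; self-weight term 0.5·γ·B·N_γ·s_γ = 0.5 × 9.09 × 2.8 × 44.4 × 0.8 = 452.03 kPa.
q_ult = 1896 + 452.03 = 2348.1 kPa.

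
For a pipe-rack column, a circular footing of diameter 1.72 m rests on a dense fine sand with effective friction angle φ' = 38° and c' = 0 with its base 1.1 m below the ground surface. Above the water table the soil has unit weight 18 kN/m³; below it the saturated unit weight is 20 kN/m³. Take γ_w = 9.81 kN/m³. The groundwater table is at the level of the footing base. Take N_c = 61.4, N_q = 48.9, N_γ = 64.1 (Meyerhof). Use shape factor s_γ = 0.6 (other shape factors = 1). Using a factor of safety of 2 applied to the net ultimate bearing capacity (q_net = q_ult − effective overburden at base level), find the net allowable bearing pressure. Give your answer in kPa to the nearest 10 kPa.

q = γ·D_f = 18 × 1.1 = 19.8 kPa.
For the ½γBN_γ term take γ' = 20 − 9.81 = 10.19 kN/m³ (soil below base is submerged).
q·N_q = 19.8 × 48.9 = 968.22 kPa
0.5·γ·B·N_γ·s_γ = 0.5 × 10.19 × 1.72 × 64.1 × 0.6 = 337.04 kPa
q_ult = 968.22 + 337.04 = 1305.3 kPa.
Net ultimate: q_net = 1305.3 − 19.8 = 1285.5 kPa.
q_all(net) = 1285.5 / 2 = 642.73 kPa.

q_all(net) ≈ 640 kPa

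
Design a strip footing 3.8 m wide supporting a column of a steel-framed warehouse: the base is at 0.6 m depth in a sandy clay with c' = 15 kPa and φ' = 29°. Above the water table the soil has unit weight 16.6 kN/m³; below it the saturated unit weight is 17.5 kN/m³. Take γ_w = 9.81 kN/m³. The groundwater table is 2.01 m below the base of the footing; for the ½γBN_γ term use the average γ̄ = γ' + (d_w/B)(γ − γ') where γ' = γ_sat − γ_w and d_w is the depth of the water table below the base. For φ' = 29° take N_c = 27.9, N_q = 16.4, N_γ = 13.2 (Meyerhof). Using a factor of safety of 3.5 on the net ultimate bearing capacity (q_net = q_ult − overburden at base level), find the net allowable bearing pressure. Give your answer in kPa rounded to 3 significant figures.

q_all(net) ≈ 252 kPa

Effective surcharge at the founding depth q = γ·D_f = 16.6 × 0.6 = 9.96 kPa.
With d_w = 2.01 m < B, γ̄ = 7.69 + (2.01/3.8) × (16.6 − 7.69) = 12.403 kN/m³.
q_ult = c·N_c + q·N_q + 0.5·γ·B·N_γ
     = 15 × 27.9 + 9.96 × 16.4 + 0.5 × 12.403 × 3.8 × 13.2
     = 418.5 + 163.34 + 311.07 = 892.91 kPa.
q_net = 892.91 − 9.96 = 882.95 kPa.
q_all(net) = 882.95 / 3.5 = 252.27 kPa.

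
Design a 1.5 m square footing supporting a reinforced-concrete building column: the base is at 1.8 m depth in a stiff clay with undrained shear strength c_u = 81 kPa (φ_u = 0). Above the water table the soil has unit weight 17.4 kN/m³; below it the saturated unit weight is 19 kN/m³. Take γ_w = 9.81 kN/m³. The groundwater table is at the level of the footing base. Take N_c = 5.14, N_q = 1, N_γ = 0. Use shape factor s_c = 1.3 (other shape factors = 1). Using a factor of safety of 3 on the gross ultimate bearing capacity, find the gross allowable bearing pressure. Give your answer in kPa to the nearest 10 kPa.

q_all ≈ 190 kPa

Overburden at base level: q = 17.4 × 1.8 = 31.32 kPa.
Cohesion term c·N_c·s_c = 81 × 5.14 × 1.3 = 541.24 kPa; surcharge term q·N_q = 31.32 × 1 = 31.32 kPa.
q_ult = 541.24 + 31.32 = 572.56 kPa.
q_all = 572.56 / 3 = 190.85 kPa.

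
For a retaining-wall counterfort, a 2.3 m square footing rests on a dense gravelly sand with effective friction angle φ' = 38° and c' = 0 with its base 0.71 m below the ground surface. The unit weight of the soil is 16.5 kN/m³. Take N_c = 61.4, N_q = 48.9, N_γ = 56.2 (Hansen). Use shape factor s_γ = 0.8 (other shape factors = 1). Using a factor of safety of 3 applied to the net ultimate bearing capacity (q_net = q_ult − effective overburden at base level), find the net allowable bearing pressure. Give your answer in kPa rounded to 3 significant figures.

Effective surcharge at the founding depth q = γ·D_f = 16.5 × 0.71 = 11.715 kPa.
q_ult = q·N_q + 0.5·γ·B·N_γ·s_γ
     = 11.715 × 48.9 + 0.5 × 16.5 × 2.3 × 56.2 × 0.8
     = 572.86 + 853.12 = 1426 kPa.
Net ultimate: q_net = 1426 − 11.715 = 1414.3 kPa.
q_all(net) = 1414.3 / 3 = 471.42 kPa.

q_all(net) ≈ 471 kPa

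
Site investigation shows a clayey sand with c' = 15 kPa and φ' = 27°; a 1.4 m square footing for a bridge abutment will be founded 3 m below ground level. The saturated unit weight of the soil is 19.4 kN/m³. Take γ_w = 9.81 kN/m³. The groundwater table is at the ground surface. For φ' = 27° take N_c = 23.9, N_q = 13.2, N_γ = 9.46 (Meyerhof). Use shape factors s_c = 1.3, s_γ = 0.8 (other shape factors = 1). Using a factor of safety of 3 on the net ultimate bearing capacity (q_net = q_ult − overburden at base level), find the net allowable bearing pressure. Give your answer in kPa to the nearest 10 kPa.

q_all(net) ≈ 290 kPa

With the water table at the surface the whole profile is submerged: γ' = 19.4 − 9.81 = 9.59 kN/m³, so q = γ'·D_f = 28.77 kPa; the same γ' applies in the ½γBN_γ term.
q_ult = c·N_c·s_c + q·N_q + 0.5·γ·B·N_γ·s_γ
     = 15 × 23.9 × 1.3 + 28.77 × 13.2 + 0.5 × 9.59 × 1.4 × 9.46 × 0.8
     = 466.05 + 379.76 + 50.804 = 896.62 kPa.
q_net = 896.62 − 28.77 = 867.85 kPa.
q_all(net) = 867.85 / 3 = 289.28 kPa.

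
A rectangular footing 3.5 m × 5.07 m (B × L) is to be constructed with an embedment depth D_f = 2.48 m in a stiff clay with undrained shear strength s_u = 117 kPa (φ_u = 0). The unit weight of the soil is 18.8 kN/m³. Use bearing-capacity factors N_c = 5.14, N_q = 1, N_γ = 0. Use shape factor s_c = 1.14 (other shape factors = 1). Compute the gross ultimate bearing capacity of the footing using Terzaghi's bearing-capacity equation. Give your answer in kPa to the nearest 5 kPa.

q = γ·D_f = 18.8 × 2.48 = 46.624 kPa.
c·N_c·s_c = 117 × 5.14 × 1.14 = 685.57 kPa
q·N_q = 46.624 × 1 = 46.624 kPa
q_ult = 685.57 + 46.624 = 732.2 kPa.

q_ult ≈ 730 kPa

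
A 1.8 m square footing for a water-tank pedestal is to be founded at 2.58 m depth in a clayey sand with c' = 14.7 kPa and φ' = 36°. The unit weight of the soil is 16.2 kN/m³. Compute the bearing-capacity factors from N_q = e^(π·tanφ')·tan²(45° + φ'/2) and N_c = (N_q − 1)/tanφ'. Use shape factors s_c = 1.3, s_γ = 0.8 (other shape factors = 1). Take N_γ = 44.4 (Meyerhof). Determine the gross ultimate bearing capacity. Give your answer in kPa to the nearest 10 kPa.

tan36° = 0.7265, so N_q = e^(π×0.7265)·tan²(63°) = 9.801 × 3.852 = 37.75.
N_c = (37.75 − 1)/tan36° = 50.59.
Effective surcharge at the founding depth q = γ·D_f = 16.2 × 2.58 = 41.796 kPa.
q_ult = c·N_c·s_c + q·N_q + 0.5·γ·B·N_γ·s_γ
     = 14.7 × 50.585 × 1.3 + 41.796 × 37.752 + 0.5 × 16.2 × 1.8 × 44.4 × 0.8
     = 966.69 + 1577.9 + 517.88 = 3062.5 kPa.

q_ult ≈ 3060 kPa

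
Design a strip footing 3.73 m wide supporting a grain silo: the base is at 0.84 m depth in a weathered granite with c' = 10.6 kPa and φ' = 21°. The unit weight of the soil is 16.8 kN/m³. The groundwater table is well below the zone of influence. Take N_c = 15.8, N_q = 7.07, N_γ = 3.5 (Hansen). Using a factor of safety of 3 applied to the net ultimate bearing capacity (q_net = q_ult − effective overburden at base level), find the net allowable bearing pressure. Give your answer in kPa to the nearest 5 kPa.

q_all(net) ≈ 120 kPa

Effective surcharge at the founding depth q = γ·D_f = 16.8 × 0.84 = 14.112 kPa.
q_ult = c·N_c + q·N_q + 0.5·γ·B·N_γ
     = 10.6 × 15.8 + 14.112 × 7.07 + 0.5 × 16.8 × 3.73 × 3.5
     = 167.48 + 99.772 + 109.66 = 376.91 kPa.
Net ultimate: q_net = 376.91 − 14.112 = 362.8 kPa.
q_all(net) = 362.8 / 3 = 120.93 kPa.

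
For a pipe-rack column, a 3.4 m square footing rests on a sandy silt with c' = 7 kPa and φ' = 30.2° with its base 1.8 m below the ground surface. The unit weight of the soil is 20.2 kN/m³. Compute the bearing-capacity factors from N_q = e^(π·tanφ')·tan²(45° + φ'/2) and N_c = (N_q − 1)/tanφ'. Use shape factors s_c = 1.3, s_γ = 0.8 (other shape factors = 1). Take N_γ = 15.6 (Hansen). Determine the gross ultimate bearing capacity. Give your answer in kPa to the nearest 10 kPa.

tan30.2° = 0.582, so N_q = e^(π×0.582)·tan²(60.1°) = 6.224 × 3.024 = 18.82.
N_c = (18.82 − 1)/tan30.2° = 30.62.
Effective surcharge at the founding depth q = γ·D_f = 20.2 × 1.8 = 36.36 kPa.
q_ult = c·N_c·s_c + q·N_q + 0.5·γ·B·N_γ·s_γ
     = 7 × 30.625 × 1.3 + 36.36 × 18.824 + 0.5 × 20.2 × 3.4 × 15.6 × 0.8
     = 278.68 + 684.44 + 428.56 = 1391.7 kPa.

q_ult ≈ 1390 kPa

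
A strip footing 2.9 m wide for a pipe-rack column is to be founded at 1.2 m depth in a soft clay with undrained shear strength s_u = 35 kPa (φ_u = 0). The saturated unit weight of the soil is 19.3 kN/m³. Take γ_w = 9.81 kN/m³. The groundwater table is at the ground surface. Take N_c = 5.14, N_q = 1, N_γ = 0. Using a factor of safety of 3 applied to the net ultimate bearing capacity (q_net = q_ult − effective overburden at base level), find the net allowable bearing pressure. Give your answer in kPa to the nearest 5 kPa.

q_all(net) ≈ 60 kPa

With the water table at the surface the whole profile is submerged: γ' = 19.3 − 9.81 = 9.49 kN/m³, so q = γ'·D_f = 11.388 kPa.
q_ult = c·N_c + q·N_q
     = 35 × 5.14 + 11.388 × 1
     = 179.9 + 11.388 = 191.29 kPa.
Net ultimate: q_net = 191.29 − 11.388 = 179.9 kPa.
q_all(net) = 179.9 / 3 = 59.967 kPa.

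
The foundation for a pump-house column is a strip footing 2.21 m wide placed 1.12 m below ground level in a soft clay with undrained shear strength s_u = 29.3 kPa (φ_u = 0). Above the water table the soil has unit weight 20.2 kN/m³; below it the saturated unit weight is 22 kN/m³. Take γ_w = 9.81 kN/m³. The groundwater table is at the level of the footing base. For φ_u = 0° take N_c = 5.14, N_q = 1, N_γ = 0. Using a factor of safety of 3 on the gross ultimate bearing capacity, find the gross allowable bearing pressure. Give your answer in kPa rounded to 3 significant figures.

q = γ·D_f = 20.2 × 1.12 = 22.624 kPa.
c·N_c = 29.3 × 5.14 = 150.6 kPa
q·N_q = 22.624 × 1 = 22.624 kPa
q_ult = 150.6 + 22.624 = 173.23 kPa.
q_all = 173.23 / 3 = 57.742 kPa.

q_all ≈ 57.7 kPa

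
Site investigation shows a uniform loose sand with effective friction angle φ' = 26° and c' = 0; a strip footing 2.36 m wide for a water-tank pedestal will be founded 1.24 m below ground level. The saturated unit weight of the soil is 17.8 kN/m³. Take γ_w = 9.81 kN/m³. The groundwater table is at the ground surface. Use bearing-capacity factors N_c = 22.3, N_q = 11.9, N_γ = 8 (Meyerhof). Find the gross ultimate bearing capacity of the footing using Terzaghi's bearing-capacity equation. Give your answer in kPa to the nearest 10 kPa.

q_ult ≈ 190 kPa

Water table at ground surface, so effective unit weight γ' = 17.8 − 9.81 = 7.99 kN/m³ is used throughout; overburden q = 7.99 × 1.24 = 9.9076 kPa; the same γ' applies in the ½γBN_γ term.
Surcharge term q·N_q = 9.9076 × 11.9 = 117.9 kPa; self-weight term 0.5·γ·B·N_γ = 0.5 × 7.99 × 2.36 × 8 = 75.426 kPa.
q_ult = 117.9 + 75.426 = 193.33 kPa.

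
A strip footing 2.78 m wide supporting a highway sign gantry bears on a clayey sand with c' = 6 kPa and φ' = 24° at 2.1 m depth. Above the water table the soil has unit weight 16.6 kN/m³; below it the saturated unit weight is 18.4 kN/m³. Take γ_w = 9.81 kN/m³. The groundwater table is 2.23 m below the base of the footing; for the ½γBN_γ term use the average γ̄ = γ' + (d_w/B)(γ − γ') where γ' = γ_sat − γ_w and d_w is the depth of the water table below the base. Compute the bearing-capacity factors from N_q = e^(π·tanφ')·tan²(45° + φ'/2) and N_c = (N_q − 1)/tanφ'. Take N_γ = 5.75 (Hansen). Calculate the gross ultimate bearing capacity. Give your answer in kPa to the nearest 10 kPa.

q_ult ≈ 570 kPa

tan24° = 0.4452, so N_q = e^(π×0.4452)·tan²(57°) = 4.05 × 2.371 = 9.6.
N_c = (9.6 − 1)/tan24° = 19.32.
q = γ·D_f = 16.6 × 2.1 = 34.86 kPa.
γ' = 8.59 kN/m³; averaging over the depth B below the base, γ̄ = γ' + (d_w/B)(γ − γ') = 15.015 kN/m³.
c·N_c = 6 × 19.324 = 115.94 kPa
q·N_q = 34.86 × 9.6034 = 334.77 kPa
0.5·γ·B·N_γ = 0.5 × 15.015 × 2.78 × 5.75 = 120.01 kPa
q_ult = 115.94 + 334.77 + 120.01 = 570.73 kPa.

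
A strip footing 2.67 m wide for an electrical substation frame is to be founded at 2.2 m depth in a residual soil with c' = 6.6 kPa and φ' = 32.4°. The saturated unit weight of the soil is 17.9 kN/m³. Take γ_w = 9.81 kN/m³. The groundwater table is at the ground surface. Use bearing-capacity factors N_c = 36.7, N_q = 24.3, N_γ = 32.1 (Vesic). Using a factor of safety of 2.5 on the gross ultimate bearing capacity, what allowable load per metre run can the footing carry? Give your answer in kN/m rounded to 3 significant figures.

≈ 1090 kN/m

γ' = 17.9 − 9.81 = 8.09 kN/m³ (submerged throughout). q = 8.09 × 2.2 = 17.798 kPa; the same γ' applies in the ½γBN_γ term.
c·N_c = 6.6 × 36.7 = 242.22 kPa
q·N_q = 17.798 × 24.3 = 432.49 kPa
0.5·γ·B·N_γ = 0.5 × 8.09 × 2.67 × 32.1 = 346.68 kPa
q_ult = 242.22 + 432.49 + 346.68 = 1021.4 kPa.
Gross allowable pressure q_all = 1021.4 / 2.5 = 408.56 kPa.
Allowable wall load = q_all × B = 408.56 × 2.67 = 1090.9 kN per metre run.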